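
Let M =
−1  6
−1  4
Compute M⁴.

tr M = 3 and det M = 2, so the characteristic polynomial is λ² − (3)λ + (2) with roots 2 and 1.
Eigenvectors give P = [[2, 3], [1, 1]] with P⁻¹ = [[−1, 3], [1, −2]], and M = P·diag(2, 1)·P⁻¹.
Then M⁴ = P·diag(16, 1)·P⁻¹ = [[32, 3], [16, 1]] · [[−1, 3], [1, −2]] = [[−29, 90], [−15, 46]].

[[−29, 90], [−15, 46]]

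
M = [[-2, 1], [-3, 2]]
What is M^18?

M² = I (check: tr M = 0 and det M = -1), so M^18 = I since 18 is even.

[[1, 0], [0, 1]]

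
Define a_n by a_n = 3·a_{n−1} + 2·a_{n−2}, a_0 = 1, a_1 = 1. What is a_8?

9805

With companion matrix B = [[3, 2], [1, 0]], [a_n, a_{n−1}]ᵀ = B·[a_{n−1}, a_{n−2}]ᵀ, so [a_8, a_7]ᵀ = B^7·[a_1, a_0]ᵀ.
B^7 = [[6279, 3526], [1763, 990]], giving [a_8, a_7]ᵀ = [[9805], [2753]].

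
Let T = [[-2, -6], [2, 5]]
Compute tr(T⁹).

513

tr T = 3 and det T = 2, so the characteristic polynomial is λ² − (3)λ + (2) with roots 2 and 1.
Eigenvectors give P = [[3, -2], [-2, 1]] with P⁻¹ = [[-1, -2], [-2, -3]], and T = P·diag(2, 1)·P⁻¹.
Then T⁹ = P·diag(512, 1)·P⁻¹ = [[1536, -2], [-1024, 1]] · [[-1, -2], [-2, -3]] = [[-1532, -3066], [1022, 2045]].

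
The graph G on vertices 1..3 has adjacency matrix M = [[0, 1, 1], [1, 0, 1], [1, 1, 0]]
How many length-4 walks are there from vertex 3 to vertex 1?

5

The number of length-4 walks from vertex 3 to vertex 1 is entry (3,1) of M⁴, where M is the adjacency matrix.
M² = [[2, 1, 1], [1, 2, 1], [1, 1, 2]]
M³ = [[2, 3, 3], [3, 2, 3], [3, 3, 2]]
M⁴ = [[6, 5, 5], [5, 6, 5], [5, 5, 6]]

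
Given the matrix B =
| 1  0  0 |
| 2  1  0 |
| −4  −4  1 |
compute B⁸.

[[1, 0, 0], [16, 1, 0], [−256, −32, 1]]

B = I + N where N = [[0, 0, 0], [2, 0, 0], [−4, −4, 0]] is strictly lower-triangular, so N³ = 0.
(I + N)⁸ = I + 8·N + 28·N² = [[1, 0, 0], [16, 1, 0], [−256, −32, 1]].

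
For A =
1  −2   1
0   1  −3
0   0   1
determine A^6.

[[1, −12, 96], [0, 1, −18], [0, 0, 1]]

A = I + N where N = [[0, −2, 1], [0, 0, −3], [0, 0, 0]] is strictly upper-triangular, so N^3 = 0.
(I + N)^6 = I + 6·N + 15·N^2 = [[1, −12, 96], [0, 1, −18], [0, 0, 1]].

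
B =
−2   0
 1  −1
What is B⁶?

tr B = −3 and det B = 2, so the characteristic polynomial is λ² − (−3)λ + (2) with roots −2 and −1.
Eigenvectors give P = [[−1, 0], [1, −1]] with P⁻¹ = [[−1, 0], [−1, −1]], and B = P·diag(−2, −1)·P⁻¹.
Then B⁶ = P·diag(64, 1)·P⁻¹ = [[−64, 0], [64, −1]] · [[−1, 0], [−1, −1]] = [[64, 0], [−63, 1]].

[[64, 0], [−63, 1]]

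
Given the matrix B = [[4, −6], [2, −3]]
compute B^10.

[[4, −6], [2, −3]]

B² = B (a projection; rank 1, trace 1), so B^10 = B.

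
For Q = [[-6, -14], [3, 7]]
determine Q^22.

[[-6, -14], [3, 7]]

Q² = Q (a projection; rank 1, trace 1), so Q^22 = Q.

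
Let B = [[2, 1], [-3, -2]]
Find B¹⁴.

[[1, 0], [0, 1]]

B² = I (check: tr B = 0 and det B = -1), so B¹⁴ = I since 14 is even.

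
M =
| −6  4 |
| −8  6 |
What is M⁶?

[[64, 0], [0, 64]]

tr M = 0 and det M = −4, so the characteristic polynomial is λ² − (0)λ + (−4) with roots 2 and −2.
Eigenvectors give P = [[−1, 1], [−2, 1]] with P⁻¹ = [[1, −1], [2, −1]], and M = P·diag(2, −2)·P⁻¹.
Then M⁶ = P·diag(64, 64)·P⁻¹ = [[−64, 64], [−128, 64]] · [[1, −1], [2, −1]] = [[64, 0], [0, 64]].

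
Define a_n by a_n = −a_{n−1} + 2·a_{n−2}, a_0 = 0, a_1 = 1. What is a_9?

With companion matrix B = [[−1, 2], [1, 0]], [a_n, a_{n−1}]ᵀ = B·[a_{n−1}, a_{n−2}]ᵀ, so [a_9, a_8]ᵀ = B⁸·[a_1, a_0]ᵀ.
B⁸ = [[171, −170], [−85, 86]], giving [a_9, a_8]ᵀ = [[171], [−85]].

171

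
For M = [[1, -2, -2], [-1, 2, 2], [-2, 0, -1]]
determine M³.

[[21, -26, -22], [-21, 26, 22], [-14, 8, 3]]

M² = [[7, -6, -4], [-7, 6, 4], [0, 4, 5]]
M³ = [[21, -26, -22], [-21, 26, 22], [-14, 8, 3]]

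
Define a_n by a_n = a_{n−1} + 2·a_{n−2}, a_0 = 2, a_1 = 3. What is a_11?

3413

With companion matrix B = [[1, 2], [1, 0]], [a_n, a_{n−1}]ᵀ = B·[a_{n−1}, a_{n−2}]ᵀ, so [a_11, a_10]ᵀ = B¹⁰·[a_1, a_0]ᵀ.
B¹⁰ = [[683, 682], [341, 342]], giving [a_11, a_10]ᵀ = [[3413], [1707]].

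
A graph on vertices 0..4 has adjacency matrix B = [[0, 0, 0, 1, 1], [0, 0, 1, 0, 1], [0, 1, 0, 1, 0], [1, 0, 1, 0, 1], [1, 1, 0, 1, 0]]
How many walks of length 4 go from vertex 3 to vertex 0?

8

The number of length-4 walks from vertex 3 to vertex 0 is entry (3,0) of B⁴, where B is the adjacency matrix.
B² = [[2, 1, 1, 1, 1], [1, 2, 0, 2, 0], [1, 0, 2, 0, 2], [1, 2, 0, 3, 1], [1, 0, 2, 1, 3]]
B³ = [[2, 2, 2, 4, 4], [2, 0, 4, 1, 5], [2, 4, 0, 5, 1], [4, 1, 5, 2, 6], [4, 5, 1, 6, 2]]
B⁴ = [[8, 6, 6, 8, 8], [6, 9, 1, 11, 3], [6, 1, 9, 3, 11], [8, 11, 3, 15, 7], [8, 3, 11, 7, 15]]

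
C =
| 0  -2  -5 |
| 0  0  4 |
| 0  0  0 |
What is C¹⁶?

C is strictly triangular, hence nilpotent: C³ = 0, so C¹⁶ = 0.

[[0, 0, 0], [0, 0, 0], [0, 0, 0]]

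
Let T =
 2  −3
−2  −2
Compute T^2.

[[10, 0], [0, 10]]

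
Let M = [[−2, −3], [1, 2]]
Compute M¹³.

M² = I (check: tr M = 0 and det M = −1), so M¹³ = M since 13 is odd.

[[−2, −3], [1, 2]]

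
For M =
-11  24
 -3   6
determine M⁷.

[[-18659, 49416], [-6177, 16344]]

tr M = -5 and det M = 6, so the characteristic polynomial is λ² − (-5)λ + (6) with roots -2 and -3.
Eigenvectors give P = [[-8, 3], [-3, 1]] with P⁻¹ = [[1, -3], [3, -8]], and M = P·diag(-2, -3)·P⁻¹.
Then M⁷ = P·diag(-128, -2187)·P⁻¹ = [[1024, -6561], [384, -2187]] · [[1, -3], [3, -8]] = [[-18659, 49416], [-6177, 16344]].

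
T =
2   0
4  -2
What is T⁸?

tr T = 0 and det T = -4, so the characteristic polynomial is λ² − (0)λ + (-4) with roots 2 and -2.
Eigenvectors give P = [[1, 0], [1, -1]] with P⁻¹ = [[1, 0], [1, -1]], and T = P·diag(2, -2)·P⁻¹.
Then T⁸ = P·diag(256, 256)·P⁻¹ = [[256, 0], [256, -256]] · [[1, 0], [1, -1]] = [[256, 0], [0, 256]].

[[256, 0], [0, 256]]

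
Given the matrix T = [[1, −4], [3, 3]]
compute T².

[[−11, −16], [12, −3]]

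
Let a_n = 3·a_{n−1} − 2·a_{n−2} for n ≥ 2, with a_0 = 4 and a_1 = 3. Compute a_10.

−1019

With companion matrix M = [[3, −2], [1, 0]], [a_n, a_{n−1}]ᵀ = M·[a_{n−1}, a_{n−2}]ᵀ, so [a_10, a_9]ᵀ = M⁹·[a_1, a_0]ᵀ.
M⁹ = [[1023, −1022], [511, −510]], giving [a_10, a_9]ᵀ = [[−1019], [−507]].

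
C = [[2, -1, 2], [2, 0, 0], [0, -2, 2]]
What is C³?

C² = [[2, -6, 8], [4, -2, 4], [-4, -4, 4]]
C³ = [[-8, -18, 20], [4, -12, 16], [-16, -4, 0]]

[[-8, -18, 20], [4, -12, 16], [-16, -4, 0]]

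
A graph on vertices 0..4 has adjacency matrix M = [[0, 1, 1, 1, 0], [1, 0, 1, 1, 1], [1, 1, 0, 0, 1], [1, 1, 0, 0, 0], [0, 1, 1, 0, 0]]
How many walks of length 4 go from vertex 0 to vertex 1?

19

The number of length-4 walks from vertex 0 to vertex 1 is entry (0,1) of M⁴, where M is the adjacency matrix.
M² = [[3, 2, 1, 1, 2], [2, 4, 2, 1, 1], [1, 2, 3, 2, 1], [1, 1, 2, 2, 1], [2, 1, 1, 1, 2]]
M³ = [[4, 7, 7, 5, 3], [7, 6, 7, 6, 6], [7, 7, 4, 3, 5], [5, 6, 3, 2, 3], [3, 6, 5, 3, 2]]
M⁴ = [[19, 19, 14, 11, 14], [19, 26, 19, 13, 13], [14, 19, 19, 14, 11], [11, 13, 14, 11, 9], [14, 13, 11, 9, 11]]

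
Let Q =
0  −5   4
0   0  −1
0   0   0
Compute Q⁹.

[[0, 0, 0], [0, 0, 0], [0, 0, 0]]

Q is strictly triangular, hence nilpotent: Q³ = 0, so Q⁹ = 0.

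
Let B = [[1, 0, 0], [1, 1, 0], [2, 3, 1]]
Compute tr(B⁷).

B = I + N where N = [[0, 0, 0], [1, 0, 0], [2, 3, 0]] is strictly lower-triangular, so N³ = 0.
(I + N)⁷ = I + 7·N + 21·N² = [[1, 0, 0], [7, 1, 0], [77, 21, 1]].

3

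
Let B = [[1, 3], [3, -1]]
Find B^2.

[[10, 0], [0, 10]]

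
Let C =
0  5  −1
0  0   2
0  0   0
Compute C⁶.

C is strictly triangular, hence nilpotent: C³ = 0, so C⁶ = 0.

[[0, 0, 0], [0, 0, 0], [0, 0, 0]]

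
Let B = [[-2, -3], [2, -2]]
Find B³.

B² = [[-2, 12], [-8, -2]]
B³ = [[28, -18], [12, 28]]

[[28, -18], [12, 28]]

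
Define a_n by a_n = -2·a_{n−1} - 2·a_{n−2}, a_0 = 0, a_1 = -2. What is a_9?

With companion matrix C = [[-2, -2], [1, 0]], [a_n, a_{n−1}]ᵀ = C·[a_{n−1}, a_{n−2}]ᵀ, so [a_9, a_8]ᵀ = C⁸·[a_1, a_0]ᵀ.
C⁸ = [[16, 0], [0, 16]], giving [a_9, a_8]ᵀ = [[-32], [0]].

-32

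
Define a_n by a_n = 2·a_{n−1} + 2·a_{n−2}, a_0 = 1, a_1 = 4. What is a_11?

86464

With companion matrix B = [[2, 2], [1, 0]], [a_n, a_{n−1}]ᵀ = B·[a_{n−1}, a_{n−2}]ᵀ, so [a_11, a_10]ᵀ = B¹⁰·[a_1, a_0]ᵀ.
B¹⁰ = [[18272, 13376], [6688, 4896]], giving [a_11, a_10]ᵀ = [[86464], [31648]].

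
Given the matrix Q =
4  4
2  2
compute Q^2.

[[24, 24], [12, 12]]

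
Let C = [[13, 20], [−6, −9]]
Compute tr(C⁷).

tr C = 4 and det C = 3, so the characteristic polynomial is λ² − (4)λ + (3) with roots 3 and 1.
Eigenvectors give P = [[−2, −5], [1, 3]] with P⁻¹ = [[−3, −5], [1, 2]], and C = P·diag(3, 1)·P⁻¹.
Then C⁷ = P·diag(2187, 1)·P⁻¹ = [[−4374, −5], [2187, 3]] · [[−3, −5], [1, 2]] = [[13117, 21860], [−6558, −10929]].

2188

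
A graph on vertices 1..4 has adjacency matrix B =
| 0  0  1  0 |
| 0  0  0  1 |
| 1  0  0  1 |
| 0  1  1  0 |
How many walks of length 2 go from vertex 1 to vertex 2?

The number of length-2 walks from vertex 1 to vertex 2 is entry (1,2) of B², where B is the adjacency matrix.
B² = [[1, 0, 0, 1], [0, 1, 1, 0], [0, 1, 2, 0], [1, 0, 0, 2]]

0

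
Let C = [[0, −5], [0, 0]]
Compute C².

[[0, 0], [0, 0]]

C is strictly triangular, hence nilpotent: C² = 0, so C² = 0.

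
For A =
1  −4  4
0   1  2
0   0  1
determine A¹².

A = I + N where N = [[0, −4, 4], [0, 0, 2], [0, 0, 0]] is strictly upper-triangular, so N³ = 0.
(I + N)¹² = I + 12·N + 66·N² = [[1, −48, −480], [0, 1, 24], [0, 0, 1]].

[[1, −48, −480], [0, 1, 24], [0, 0, 1]]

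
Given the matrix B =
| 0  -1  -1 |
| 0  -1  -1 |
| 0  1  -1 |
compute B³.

[[0, 2, -2], [0, 2, -2], [0, 2, 2]]

B² = [[0, 0, 2], [0, 0, 2], [0, -2, 0]]
B³ = [[0, 2, -2], [0, 2, -2], [0, 2, 2]]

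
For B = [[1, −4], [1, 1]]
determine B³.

B² = [[−3, −8], [2, −3]]
B³ = [[−11, 4], [−1, −11]]

[[−11, 4], [−1, −11]]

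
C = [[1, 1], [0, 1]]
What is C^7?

C = I + N where N = [[0, 1], [0, 0]] is strictly upper-triangular, so N^2 = 0.
(I + N)^7 = I + 7·N = [[1, 7], [0, 1]].

[[1, 7], [0, 1]]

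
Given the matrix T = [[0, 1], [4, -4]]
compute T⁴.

[[80, -96], [-384, 464]]

T² = [[4, -4], [-16, 20]]
T³ = [[-16, 20], [80, -96]]
T⁴ = [[80, -96], [-384, 464]]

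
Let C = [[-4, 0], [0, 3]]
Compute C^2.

[[16, 0], [0, 9]]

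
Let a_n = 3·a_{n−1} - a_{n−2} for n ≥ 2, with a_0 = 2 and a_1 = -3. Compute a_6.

With companion matrix A = [[3, -1], [1, 0]], [a_n, a_{n−1}]ᵀ = A·[a_{n−1}, a_{n−2}]ᵀ, so [a_6, a_5]ᵀ = A⁵·[a_1, a_0]ᵀ.
A⁵ = [[144, -55], [55, -21]], giving [a_6, a_5]ᵀ = [[-542], [-207]].

-542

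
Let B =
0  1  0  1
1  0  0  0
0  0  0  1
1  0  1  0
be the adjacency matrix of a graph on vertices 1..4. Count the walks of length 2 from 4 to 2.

1

The number of length-2 walks from vertex 4 to vertex 2 is entry (4,2) of B², where B is the adjacency matrix.
B² = [[2, 0, 1, 0], [0, 1, 0, 1], [1, 0, 1, 0], [0, 1, 0, 2]]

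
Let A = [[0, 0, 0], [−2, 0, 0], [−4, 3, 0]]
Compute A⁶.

[[0, 0, 0], [0, 0, 0], [0, 0, 0]]

A is strictly triangular, hence nilpotent: A³ = 0, so A⁶ = 0.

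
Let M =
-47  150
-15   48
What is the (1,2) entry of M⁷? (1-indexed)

69450

tr M = 1 and det M = -6, so the characteristic polynomial is λ² − (1)λ + (-6) with roots -2 and 3.
Eigenvectors give P = [[-10, -3], [-3, -1]] with P⁻¹ = [[-1, 3], [3, -10]], and M = P·diag(-2, 3)·P⁻¹.
Then M⁷ = P·diag(-128, 2187)·P⁻¹ = [[1280, -6561], [384, -2187]] · [[-1, 3], [3, -10]] = [[-20963, 69450], [-6945, 23022]].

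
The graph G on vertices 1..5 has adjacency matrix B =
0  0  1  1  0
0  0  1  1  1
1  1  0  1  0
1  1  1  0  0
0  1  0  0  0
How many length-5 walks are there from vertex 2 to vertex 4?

The number of length-5 walks from vertex 2 to vertex 4 is entry (2,4) of B⁵, where B is the adjacency matrix.
B² = [[2, 2, 1, 1, 0], [2, 3, 1, 1, 0], [1, 1, 3, 2, 1], [1, 1, 2, 3, 1], [0, 0, 1, 1, 1]]
B³ = [[2, 2, 5, 5, 2], [2, 2, 6, 6, 3], [5, 6, 4, 5, 1], [5, 6, 5, 4, 1], [2, 3, 1, 1, 0]]
B⁴ = [[10, 12, 9, 9, 2], [12, 15, 10, 10, 2], [9, 10, 16, 15, 6], [9, 10, 15, 16, 6], [2, 2, 6, 6, 3]]
B⁵ = [[18, 20, 31, 31, 12], [20, 22, 37, 37, 15], [31, 37, 34, 35, 10], [31, 37, 35, 34, 10], [12, 15, 10, 10, 2]]

37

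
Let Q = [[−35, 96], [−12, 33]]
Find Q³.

tr Q = −2 and det Q = −3, so the characteristic polynomial is λ² − (−2)λ + (−3) with roots 1 and −3.
Eigenvectors give P = [[−8, 3], [−3, 1]] with P⁻¹ = [[1, −3], [3, −8]], and Q = P·diag(1, −3)·P⁻¹.
Then Q³ = P·diag(1, −27)·P⁻¹ = [[−8, −81], [−3, −27]] · [[1, −3], [3, −8]] = [[−251, 672], [−84, 225]].

[[−251, 672], [−84, 225]]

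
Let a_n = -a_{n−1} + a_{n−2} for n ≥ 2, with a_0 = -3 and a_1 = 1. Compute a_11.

254

With companion matrix A = [[-1, 1], [1, 0]], [a_n, a_{n−1}]ᵀ = A·[a_{n−1}, a_{n−2}]ᵀ, so [a_11, a_10]ᵀ = A^10·[a_1, a_0]ᵀ.
A^10 = [[89, -55], [-55, 34]], giving [a_11, a_10]ᵀ = [[254], [-157]].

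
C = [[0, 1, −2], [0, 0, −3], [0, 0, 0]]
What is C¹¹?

[[0, 0, 0], [0, 0, 0], [0, 0, 0]]

C is strictly triangular, hence nilpotent: C³ = 0, so C¹¹ = 0.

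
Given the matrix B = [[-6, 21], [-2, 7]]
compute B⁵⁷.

[[-6, 21], [-2, 7]]

B² = B (a projection; rank 1, trace 1), so B⁵⁷ = B.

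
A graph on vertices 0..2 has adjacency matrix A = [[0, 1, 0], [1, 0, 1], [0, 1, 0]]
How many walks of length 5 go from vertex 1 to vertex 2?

4

The number of length-5 walks from vertex 1 to vertex 2 is entry (1,2) of A^5, where A is the adjacency matrix.
A^2 = [[1, 0, 1], [0, 2, 0], [1, 0, 1]]
A^3 = [[0, 2, 0], [2, 0, 2], [0, 2, 0]]
A^4 = [[2, 0, 2], [0, 4, 0], [2, 0, 2]]
A^5 = [[0, 4, 0], [4, 0, 4], [0, 4, 0]]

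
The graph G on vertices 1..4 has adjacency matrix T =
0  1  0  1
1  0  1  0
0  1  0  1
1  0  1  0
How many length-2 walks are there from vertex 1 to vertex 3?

The number of length-2 walks from vertex 1 to vertex 3 is entry (1,3) of T², where T is the adjacency matrix.
T² = [[2, 0, 2, 0], [0, 2, 0, 2], [2, 0, 2, 0], [0, 2, 0, 2]]

2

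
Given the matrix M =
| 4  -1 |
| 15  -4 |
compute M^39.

[[4, -1], [15, -4]]

M² = I (check: tr M = 0 and det M = -1), so M^39 = M since 39 is odd.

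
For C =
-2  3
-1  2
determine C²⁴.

C² = I (check: tr C = 0 and det C = -1), so C²⁴ = I since 24 is even.

[[1, 0], [0, 1]]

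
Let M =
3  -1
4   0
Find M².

[[5, -3], [12, -4]]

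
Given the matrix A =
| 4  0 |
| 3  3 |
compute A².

[[16, 0], [21, 9]]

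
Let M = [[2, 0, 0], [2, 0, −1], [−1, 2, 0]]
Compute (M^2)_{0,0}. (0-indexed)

4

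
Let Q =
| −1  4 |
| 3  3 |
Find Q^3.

Q^2 = [[13, 8], [6, 21]]
Q^3 = [[11, 76], [57, 87]]

[[11, 76], [57, 87]]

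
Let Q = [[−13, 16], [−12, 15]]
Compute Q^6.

tr Q = 2 and det Q = −3, so the characteristic polynomial is λ² − (2)λ + (−3) with roots −1 and 3.
Eigenvectors give P = [[4, 1], [3, 1]] with P⁻¹ = [[1, −1], [−3, 4]], and Q = P·diag(−1, 3)·P⁻¹.
Then Q^6 = P·diag(1, 729)·P⁻¹ = [[4, 729], [3, 729]] · [[1, −1], [−3, 4]] = [[−2183, 2912], [−2184, 2913]].

[[−2183, 2912], [−2184, 2913]]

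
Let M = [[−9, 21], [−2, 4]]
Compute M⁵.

[[−1509, 4431], [−422, 1234]]

tr M = −5 and det M = 6, so the characteristic polynomial is λ² − (−5)λ + (6) with roots −2 and −3.
Eigenvectors give P = [[−3, 7], [−1, 2]] with P⁻¹ = [[2, −7], [1, −3]], and M = P·diag(−2, −3)·P⁻¹.
Then M⁵ = P·diag(−32, −243)·P⁻¹ = [[96, −1701], [32, −486]] · [[2, −7], [1, −3]] = [[−1509, 4431], [−422, 1234]].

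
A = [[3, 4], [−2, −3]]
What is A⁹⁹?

[[3, 4], [−2, −3]]

A² = I (check: tr A = 0 and det A = −1), so A⁹⁹ = A since 99 is odd.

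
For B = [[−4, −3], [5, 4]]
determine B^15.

B² = I (check: tr B = 0 and det B = −1), so B^15 = B since 15 is odd.

[[−4, −3], [5, 4]]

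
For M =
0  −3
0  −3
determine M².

[[0, 9], [0, 9]]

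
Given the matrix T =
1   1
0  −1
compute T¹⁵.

T² = I (check: tr T = 0 and det T = −1), so T¹⁵ = T since 15 is odd.

[[1, 1], [0, −1]]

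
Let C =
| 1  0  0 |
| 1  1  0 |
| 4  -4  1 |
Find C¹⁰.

C = I + N where N = [[0, 0, 0], [1, 0, 0], [4, -4, 0]] is strictly lower-triangular, so N³ = 0.
(I + N)¹⁰ = I + 10·N + 45·N² = [[1, 0, 0], [10, 1, 0], [-140, -40, 1]].

[[1, 0, 0], [10, 1, 0], [-140, -40, 1]]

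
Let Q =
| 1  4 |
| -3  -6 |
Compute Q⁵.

tr Q = -5 and det Q = 6, so the characteristic polynomial is λ² − (-5)λ + (6) with roots -2 and -3.
Eigenvectors give P = [[-4, 1], [3, -1]] with P⁻¹ = [[-1, -1], [-3, -4]], and Q = P·diag(-2, -3)·P⁻¹.
Then Q⁵ = P·diag(-32, -243)·P⁻¹ = [[128, -243], [-96, 243]] · [[-1, -1], [-3, -4]] = [[601, 844], [-633, -876]].

[[601, 844], [-633, -876]]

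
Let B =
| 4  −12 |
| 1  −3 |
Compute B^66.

B² = B (a projection; rank 1, trace 1), so B^66 = B.

[[4, −12], [1, −3]]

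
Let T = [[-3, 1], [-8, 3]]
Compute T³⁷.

[[-3, 1], [-8, 3]]

T² = I (check: tr T = 0 and det T = -1), so T³⁷ = T since 37 is odd.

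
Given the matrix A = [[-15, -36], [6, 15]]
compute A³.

[[-135, -324], [54, 135]]

tr A = 0 and det A = -9, so the characteristic polynomial is λ² − (0)λ + (-9) with roots 3 and -3.
Eigenvectors give P = [[2, -3], [-1, 1]] with P⁻¹ = [[-1, -3], [-1, -2]], and A = P·diag(3, -3)·P⁻¹.
Then A³ = P·diag(27, -27)·P⁻¹ = [[54, 81], [-27, -27]] · [[-1, -3], [-1, -2]] = [[-135, -324], [54, 135]].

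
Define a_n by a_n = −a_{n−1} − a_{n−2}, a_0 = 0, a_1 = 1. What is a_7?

With companion matrix M = [[−1, −1], [1, 0]], [a_n, a_{n−1}]ᵀ = M·[a_{n−1}, a_{n−2}]ᵀ, so [a_7, a_6]ᵀ = M^6·[a_1, a_0]ᵀ.
M^6 = [[1, 0], [0, 1]], giving [a_7, a_6]ᵀ = [[1], [0]].

1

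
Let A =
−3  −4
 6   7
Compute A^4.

tr A = 4 and det A = 3, so the characteristic polynomial is λ² − (4)λ + (3) with roots 3 and 1.
Eigenvectors give P = [[2, 1], [−3, −1]] with P⁻¹ = [[−1, −1], [3, 2]], and A = P·diag(3, 1)·P⁻¹.
Then A^4 = P·diag(81, 1)·P⁻¹ = [[162, 1], [−243, −1]] · [[−1, −1], [3, 2]] = [[−159, −160], [240, 241]].

[[−159, −160], [240, 241]]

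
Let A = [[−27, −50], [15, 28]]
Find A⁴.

tr A = 1 and det A = −6, so the characteristic polynomial is λ² − (1)λ + (−6) with roots −2 and 3.
Eigenvectors give P = [[−2, −5], [1, 3]] with P⁻¹ = [[−3, −5], [1, 2]], and A = P·diag(−2, 3)·P⁻¹.
Then A⁴ = P·diag(16, 81)·P⁻¹ = [[−32, −405], [16, 243]] · [[−3, −5], [1, 2]] = [[−309, −650], [195, 406]].

[[−309, −650], [195, 406]]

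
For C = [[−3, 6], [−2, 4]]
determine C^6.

[[−3, 6], [−2, 4]]

C² = C (a projection; rank 1, trace 1), so C^6 = C.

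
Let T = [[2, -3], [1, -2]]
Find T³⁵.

T² = I (check: tr T = 0 and det T = -1), so T³⁵ = T since 35 is odd.

[[2, -3], [1, -2]]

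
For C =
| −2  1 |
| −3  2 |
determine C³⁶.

[[1, 0], [0, 1]]

C² = I (check: tr C = 0 and det C = −1), so C³⁶ = I since 36 is even.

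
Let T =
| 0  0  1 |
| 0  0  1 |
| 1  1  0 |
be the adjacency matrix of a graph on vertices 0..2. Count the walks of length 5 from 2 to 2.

The number of length-5 walks from vertex 2 to vertex 2 is entry (2,2) of T⁵, where T is the adjacency matrix.
T² = [[1, 1, 0], [1, 1, 0], [0, 0, 2]]
T³ = [[0, 0, 2], [0, 0, 2], [2, 2, 0]]
T⁴ = [[2, 2, 0], [2, 2, 0], [0, 0, 4]]
T⁵ = [[0, 0, 4], [0, 0, 4], [4, 4, 0]]

0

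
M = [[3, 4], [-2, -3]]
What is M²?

[[1, 0], [0, 1]]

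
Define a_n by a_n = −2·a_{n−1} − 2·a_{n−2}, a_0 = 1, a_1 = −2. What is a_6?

With companion matrix T = [[−2, −2], [1, 0]], [a_n, a_{n−1}]ᵀ = T·[a_{n−1}, a_{n−2}]ᵀ, so [a_6, a_5]ᵀ = T^5·[a_1, a_0]ᵀ.
T^5 = [[8, 8], [−4, 0]], giving [a_6, a_5]ᵀ = [[−8], [8]].

−8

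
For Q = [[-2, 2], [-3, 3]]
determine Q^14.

[[-2, 2], [-3, 3]]

Q² = Q (a projection; rank 1, trace 1), so Q^14 = Q.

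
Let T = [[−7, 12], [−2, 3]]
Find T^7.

tr T = −4 and det T = 3, so the characteristic polynomial is λ² − (−4)λ + (3) with roots −3 and −1.
Eigenvectors give P = [[−3, 2], [−1, 1]] with P⁻¹ = [[−1, 2], [−1, 3]], and T = P·diag(−3, −1)·P⁻¹.
Then T^7 = P·diag(−2187, −1)·P⁻¹ = [[6561, −2], [2187, −1]] · [[−1, 2], [−1, 3]] = [[−6559, 13116], [−2186, 4371]].

[[−6559, 13116], [−2186, 4371]]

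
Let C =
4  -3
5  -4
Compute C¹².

[[1, 0], [0, 1]]

C² = I (check: tr C = 0 and det C = -1), so C¹² = I since 12 is even.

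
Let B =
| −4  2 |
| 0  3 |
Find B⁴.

[[256, −50], [0, 81]]

B² = [[16, −2], [0, 9]]
B³ = [[−64, 26], [0, 27]]
B⁴ = [[256, −50], [0, 81]]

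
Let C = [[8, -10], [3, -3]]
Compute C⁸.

[[38086, -63050], [18915, -31269]]

tr C = 5 and det C = 6, so the characteristic polynomial is λ² − (5)λ + (6) with roots 3 and 2.
Eigenvectors give P = [[2, -5], [1, -3]] with P⁻¹ = [[3, -5], [1, -2]], and C = P·diag(3, 2)·P⁻¹.
Then C⁸ = P·diag(6561, 256)·P⁻¹ = [[13122, -1280], [6561, -768]] · [[3, -5], [1, -2]] = [[38086, -63050], [18915, -31269]].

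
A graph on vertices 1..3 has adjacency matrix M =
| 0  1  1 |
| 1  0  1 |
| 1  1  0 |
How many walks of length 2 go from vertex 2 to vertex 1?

The number of length-2 walks from vertex 2 to vertex 1 is entry (2,1) of M², where M is the adjacency matrix.
M² = [[2, 1, 1], [1, 2, 1], [1, 1, 2]]

1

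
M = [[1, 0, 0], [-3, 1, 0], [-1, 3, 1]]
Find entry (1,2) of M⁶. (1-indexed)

M = I + N where N = [[0, 0, 0], [-3, 0, 0], [-1, 3, 0]] is strictly lower-triangular, so N³ = 0.
(I + N)⁶ = I + 6·N + 15·N² = [[1, 0, 0], [-18, 1, 0], [-141, 18, 1]].

0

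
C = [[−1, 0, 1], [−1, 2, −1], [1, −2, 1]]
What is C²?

[[2, −2, 0], [−2, 6, −4], [2, −6, 4]]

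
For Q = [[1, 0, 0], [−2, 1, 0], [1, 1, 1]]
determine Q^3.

[[1, 0, 0], [−6, 1, 0], [−3, 3, 1]]

Q = I + N where N = [[0, 0, 0], [−2, 0, 0], [1, 1, 0]] is strictly lower-triangular, so N^3 = 0.
(I + N)^3 = I + 3·N + 3·N^2 = [[1, 0, 0], [−6, 1, 0], [−3, 3, 1]].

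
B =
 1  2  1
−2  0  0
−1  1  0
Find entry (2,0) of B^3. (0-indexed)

2

B^2 = [[−4, 3, 1], [−2, −4, −2], [−3, −2, −1]]
B^3 = [[−11, −7, −4], [8, −6, −2], [2, −7, −3]]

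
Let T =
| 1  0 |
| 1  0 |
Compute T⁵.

T² = T (a projection; rank 1, trace 1), so T⁵ = T.

[[1, 0], [1, 0]]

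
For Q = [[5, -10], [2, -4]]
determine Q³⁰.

Q² = Q (a projection; rank 1, trace 1), so Q³⁰ = Q.

[[5, -10], [2, -4]]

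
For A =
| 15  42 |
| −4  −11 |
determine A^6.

[[5097, 15288], [−1456, −4367]]

tr A = 4 and det A = 3, so the characteristic polynomial is λ² − (4)λ + (3) with roots 3 and 1.
Eigenvectors give P = [[7, −3], [−2, 1]] with P⁻¹ = [[1, 3], [2, 7]], and A = P·diag(3, 1)·P⁻¹.
Then A^6 = P·diag(729, 1)·P⁻¹ = [[5103, −3], [−1458, 1]] · [[1, 3], [2, 7]] = [[5097, 15288], [−1456, −4367]].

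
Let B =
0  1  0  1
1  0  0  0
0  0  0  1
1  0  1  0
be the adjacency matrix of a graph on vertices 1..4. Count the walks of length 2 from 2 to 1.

The number of length-2 walks from vertex 2 to vertex 1 is entry (2,1) of B², where B is the adjacency matrix.
B² = [[2, 0, 1, 0], [0, 1, 0, 1], [1, 0, 1, 0], [0, 1, 0, 2]]

0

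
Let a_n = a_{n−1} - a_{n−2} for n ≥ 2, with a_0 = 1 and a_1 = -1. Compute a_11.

With companion matrix A = [[1, -1], [1, 0]], [a_n, a_{n−1}]ᵀ = A·[a_{n−1}, a_{n−2}]ᵀ, so [a_11, a_10]ᵀ = A¹⁰·[a_1, a_0]ᵀ.
A¹⁰ = [[-1, 1], [-1, 0]], giving [a_11, a_10]ᵀ = [[2], [1]].

2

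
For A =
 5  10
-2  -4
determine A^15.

[[5, 10], [-2, -4]]

A² = A (a projection; rank 1, trace 1), so A^15 = A.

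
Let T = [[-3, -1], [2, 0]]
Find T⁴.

tr T = -3 and det T = 2, so the characteristic polynomial is λ² − (-3)λ + (2) with roots -2 and -1.
Eigenvectors give P = [[-1, 1], [1, -2]] with P⁻¹ = [[-2, -1], [-1, -1]], and T = P·diag(-2, -1)·P⁻¹.
Then T⁴ = P·diag(16, 1)·P⁻¹ = [[-16, 1], [16, -2]] · [[-2, -1], [-1, -1]] = [[31, 15], [-30, -14]].

[[31, 15], [-30, -14]]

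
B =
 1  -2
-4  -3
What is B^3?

B^2 = [[9, 4], [8, 17]]
B^3 = [[-7, -30], [-60, -67]]

[[-7, -30], [-60, -67]]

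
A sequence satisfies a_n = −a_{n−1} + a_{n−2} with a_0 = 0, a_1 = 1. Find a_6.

With companion matrix B = [[−1, 1], [1, 0]], [a_n, a_{n−1}]ᵀ = B·[a_{n−1}, a_{n−2}]ᵀ, so [a_6, a_5]ᵀ = B⁵·[a_1, a_0]ᵀ.
B⁵ = [[−8, 5], [5, −3]], giving [a_6, a_5]ᵀ = [[−8], [5]].

−8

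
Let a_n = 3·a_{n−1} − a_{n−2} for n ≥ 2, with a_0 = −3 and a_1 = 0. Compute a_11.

20295

With companion matrix T = [[3, −1], [1, 0]], [a_n, a_{n−1}]ᵀ = T·[a_{n−1}, a_{n−2}]ᵀ, so [a_11, a_10]ᵀ = T^10·[a_1, a_0]ᵀ.
T^10 = [[17711, −6765], [6765, −2584]], giving [a_11, a_10]ᵀ = [[20295], [7752]].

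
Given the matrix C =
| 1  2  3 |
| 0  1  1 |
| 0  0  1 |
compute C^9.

C = I + N where N = [[0, 2, 3], [0, 0, 1], [0, 0, 0]] is strictly upper-triangular, so N^3 = 0.
(I + N)^9 = I + 9·N + 36·N^2 = [[1, 18, 99], [0, 1, 9], [0, 0, 1]].

[[1, 18, 99], [0, 1, 9], [0, 0, 1]]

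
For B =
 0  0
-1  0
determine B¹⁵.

B is strictly triangular, hence nilpotent: B² = 0, so B¹⁵ = 0.

[[0, 0], [0, 0]]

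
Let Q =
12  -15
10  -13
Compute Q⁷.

tr Q = -1 and det Q = -6, so the characteristic polynomial is λ² − (-1)λ + (-6) with roots -3 and 2.
Eigenvectors give P = [[1, 3], [1, 2]] with P⁻¹ = [[-2, 3], [1, -1]], and Q = P·diag(-3, 2)·P⁻¹.
Then Q⁷ = P·diag(-2187, 128)·P⁻¹ = [[-2187, 384], [-2187, 256]] · [[-2, 3], [1, -1]] = [[4758, -6945], [4630, -6817]].

[[4758, -6945], [4630, -6817]]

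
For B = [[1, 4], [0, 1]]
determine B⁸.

[[1, 32], [0, 1]]

B = I + N where N = [[0, 4], [0, 0]] is strictly upper-triangular, so N² = 0.
(I + N)⁸ = I + 8·N = [[1, 32], [0, 1]].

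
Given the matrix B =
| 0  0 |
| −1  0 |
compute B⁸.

B is strictly triangular, hence nilpotent: B² = 0, so B⁸ = 0.

[[0, 0], [0, 0]]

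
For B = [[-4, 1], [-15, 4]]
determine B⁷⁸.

[[1, 0], [0, 1]]

B² = I (check: tr B = 0 and det B = -1), so B⁷⁸ = I since 78 is even.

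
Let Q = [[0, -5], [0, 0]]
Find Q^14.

[[0, 0], [0, 0]]

Q is strictly triangular, hence nilpotent: Q^2 = 0, so Q^14 = 0.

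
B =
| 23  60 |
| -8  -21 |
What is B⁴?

[[481, 1200], [-160, -399]]

tr B = 2 and det B = -3, so the characteristic polynomial is λ² − (2)λ + (-3) with roots 3 and -1.
Eigenvectors give P = [[-3, -5], [1, 2]] with P⁻¹ = [[-2, -5], [1, 3]], and B = P·diag(3, -1)·P⁻¹.
Then B⁴ = P·diag(81, 1)·P⁻¹ = [[-243, -5], [81, 2]] · [[-2, -5], [1, 3]] = [[481, 1200], [-160, -399]].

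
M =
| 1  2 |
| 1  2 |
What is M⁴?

M² = [[3, 6], [3, 6]]
M³ = [[9, 18], [9, 18]]
M⁴ = [[27, 54], [27, 54]]

[[27, 54], [27, 54]]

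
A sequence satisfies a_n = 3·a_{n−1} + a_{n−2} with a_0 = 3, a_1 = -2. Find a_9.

With companion matrix M = [[3, 1], [1, 0]], [a_n, a_{n−1}]ᵀ = M·[a_{n−1}, a_{n−2}]ᵀ, so [a_9, a_8]ᵀ = M⁸·[a_1, a_0]ᵀ.
M⁸ = [[12970, 3927], [3927, 1189]], giving [a_9, a_8]ᵀ = [[-14159], [-4287]].

-14159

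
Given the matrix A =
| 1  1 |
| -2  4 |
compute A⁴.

tr A = 5 and det A = 6, so the characteristic polynomial is λ² − (5)λ + (6) with roots 3 and 2.
Eigenvectors give P = [[1, 1], [2, 1]] with P⁻¹ = [[-1, 1], [2, -1]], and A = P·diag(3, 2)·P⁻¹.
Then A⁴ = P·diag(81, 16)·P⁻¹ = [[81, 16], [162, 16]] · [[-1, 1], [2, -1]] = [[-49, 65], [-130, 146]].

[[-49, 65], [-130, 146]]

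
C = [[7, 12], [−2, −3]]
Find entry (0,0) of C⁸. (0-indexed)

tr C = 4 and det C = 3, so the characteristic polynomial is λ² − (4)λ + (3) with roots 1 and 3.
Eigenvectors give P = [[−2, −3], [1, 1]] with P⁻¹ = [[1, 3], [−1, −2]], and C = P·diag(1, 3)·P⁻¹.
Then C⁸ = P·diag(1, 6561)·P⁻¹ = [[−2, −19683], [1, 6561]] · [[1, 3], [−1, −2]] = [[19681, 39360], [−6560, −13119]].

19681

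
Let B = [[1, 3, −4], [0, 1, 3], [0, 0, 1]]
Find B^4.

[[1, 12, 38], [0, 1, 12], [0, 0, 1]]

B = I + N where N = [[0, 3, −4], [0, 0, 3], [0, 0, 0]] is strictly upper-triangular, so N^3 = 0.
(I + N)^4 = I + 4·N + 6·N^2 = [[1, 12, 38], [0, 1, 12], [0, 0, 1]].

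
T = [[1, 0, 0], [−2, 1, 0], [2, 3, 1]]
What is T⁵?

T = I + N where N = [[0, 0, 0], [−2, 0, 0], [2, 3, 0]] is strictly lower-triangular, so N³ = 0.
(I + N)⁵ = I + 5·N + 10·N² = [[1, 0, 0], [−10, 1, 0], [−50, 15, 1]].

[[1, 0, 0], [−10, 1, 0], [−50, 15, 1]]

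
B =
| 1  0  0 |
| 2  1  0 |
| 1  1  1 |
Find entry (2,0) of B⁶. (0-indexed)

B = I + N where N = [[0, 0, 0], [2, 0, 0], [1, 1, 0]] is strictly lower-triangular, so N³ = 0.
(I + N)⁶ = I + 6·N + 15·N² = [[1, 0, 0], [12, 1, 0], [36, 6, 1]].

36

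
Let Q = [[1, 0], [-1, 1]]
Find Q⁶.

[[1, 0], [-6, 1]]

Q = I + N where N = [[0, 0], [-1, 0]] is strictly lower-triangular, so N² = 0.
(I + N)⁶ = I + 6·N = [[1, 0], [-6, 1]].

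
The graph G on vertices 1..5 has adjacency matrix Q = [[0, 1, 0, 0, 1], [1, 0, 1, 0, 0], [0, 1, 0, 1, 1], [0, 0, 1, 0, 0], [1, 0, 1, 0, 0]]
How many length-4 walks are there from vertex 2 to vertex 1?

The number of length-4 walks from vertex 2 to vertex 1 is entry (2,1) of Q⁴, where Q is the adjacency matrix.
Q² = [[2, 0, 2, 0, 0], [0, 2, 0, 1, 2], [2, 0, 3, 0, 0], [0, 1, 0, 1, 1], [0, 2, 0, 1, 2]]
Q³ = [[0, 4, 0, 2, 4], [4, 0, 5, 0, 0], [0, 5, 0, 3, 5], [2, 0, 3, 0, 0], [4, 0, 5, 0, 0]]
Q⁴ = [[8, 0, 10, 0, 0], [0, 9, 0, 5, 9], [10, 0, 13, 0, 0], [0, 5, 0, 3, 5], [0, 9, 0, 5, 9]]

0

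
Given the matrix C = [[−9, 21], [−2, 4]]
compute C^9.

tr C = −5 and det C = 6, so the characteristic polynomial is λ² − (−5)λ + (6) with roots −3 and −2.
Eigenvectors give P = [[7, 3], [2, 1]] with P⁻¹ = [[1, −3], [−2, 7]], and C = P·diag(−3, −2)·P⁻¹.
Then C^9 = P·diag(−19683, −512)·P⁻¹ = [[−137781, −1536], [−39366, −512]] · [[1, −3], [−2, 7]] = [[−134709, 402591], [−38342, 114514]].

[[−134709, 402591], [−38342, 114514]]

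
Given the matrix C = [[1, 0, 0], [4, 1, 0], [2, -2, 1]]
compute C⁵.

[[1, 0, 0], [20, 1, 0], [-70, -10, 1]]

C = I + N where N = [[0, 0, 0], [4, 0, 0], [2, -2, 0]] is strictly lower-triangular, so N³ = 0.
(I + N)⁵ = I + 5·N + 10·N² = [[1, 0, 0], [20, 1, 0], [-70, -10, 1]].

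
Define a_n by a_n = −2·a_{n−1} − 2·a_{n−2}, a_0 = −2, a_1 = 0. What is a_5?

With companion matrix M = [[−2, −2], [1, 0]], [a_n, a_{n−1}]ᵀ = M·[a_{n−1}, a_{n−2}]ᵀ, so [a_5, a_4]ᵀ = M⁴·[a_1, a_0]ᵀ.
M⁴ = [[−4, 0], [0, −4]], giving [a_5, a_4]ᵀ = [[0], [8]].

0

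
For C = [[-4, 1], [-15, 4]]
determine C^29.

C² = I (check: tr C = 0 and det C = -1), so C^29 = C since 29 is odd.

[[-4, 1], [-15, 4]]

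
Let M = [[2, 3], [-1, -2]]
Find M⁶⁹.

[[2, 3], [-1, -2]]

M² = I (check: tr M = 0 and det M = -1), so M⁶⁹ = M since 69 is odd.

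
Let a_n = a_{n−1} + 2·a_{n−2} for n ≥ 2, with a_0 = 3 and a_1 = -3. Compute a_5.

-3

With companion matrix M = [[1, 2], [1, 0]], [a_n, a_{n−1}]ᵀ = M·[a_{n−1}, a_{n−2}]ᵀ, so [a_5, a_4]ᵀ = M^4·[a_1, a_0]ᵀ.
M^4 = [[11, 10], [5, 6]], giving [a_5, a_4]ᵀ = [[-3], [3]].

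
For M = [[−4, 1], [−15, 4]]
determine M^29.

M² = I (check: tr M = 0 and det M = −1), so M^29 = M since 29 is odd.

[[−4, 1], [−15, 4]]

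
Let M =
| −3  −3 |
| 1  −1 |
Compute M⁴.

M² = [[6, 12], [−4, −2]]
M³ = [[−6, −30], [10, 14]]
M⁴ = [[−12, 48], [−16, −44]]

[[−12, 48], [−16, −44]]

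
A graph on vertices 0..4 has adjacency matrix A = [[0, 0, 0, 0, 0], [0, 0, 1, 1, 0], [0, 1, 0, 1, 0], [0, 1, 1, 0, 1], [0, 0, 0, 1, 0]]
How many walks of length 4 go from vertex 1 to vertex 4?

The number of length-4 walks from vertex 1 to vertex 4 is entry (1,4) of A⁴, where A is the adjacency matrix.
A² = [[0, 0, 0, 0, 0], [0, 2, 1, 1, 1], [0, 1, 2, 1, 1], [0, 1, 1, 3, 0], [0, 1, 1, 0, 1]]
A³ = [[0, 0, 0, 0, 0], [0, 2, 3, 4, 1], [0, 3, 2, 4, 1], [0, 4, 4, 2, 3], [0, 1, 1, 3, 0]]
A⁴ = [[0, 0, 0, 0, 0], [0, 7, 6, 6, 4], [0, 6, 7, 6, 4], [0, 6, 6, 11, 2], [0, 4, 4, 2, 3]]

4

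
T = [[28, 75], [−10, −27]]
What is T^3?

tr T = 1 and det T = −6, so the characteristic polynomial is λ² − (1)λ + (−6) with roots −2 and 3.
Eigenvectors give P = [[−5, −3], [2, 1]] with P⁻¹ = [[1, 3], [−2, −5]], and T = P·diag(−2, 3)·P⁻¹.
Then T^3 = P·diag(−8, 27)·P⁻¹ = [[40, −81], [−16, 27]] · [[1, 3], [−2, −5]] = [[202, 525], [−70, −183]].

[[202, 525], [−70, −183]]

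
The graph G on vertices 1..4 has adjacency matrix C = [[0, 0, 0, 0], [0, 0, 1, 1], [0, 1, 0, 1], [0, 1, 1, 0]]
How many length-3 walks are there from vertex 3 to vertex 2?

3

The number of length-3 walks from vertex 3 to vertex 2 is entry (3,2) of C³, where C is the adjacency matrix.
C² = [[0, 0, 0, 0], [0, 2, 1, 1], [0, 1, 2, 1], [0, 1, 1, 2]]
C³ = [[0, 0, 0, 0], [0, 2, 3, 3], [0, 3, 2, 3], [0, 3, 3, 2]]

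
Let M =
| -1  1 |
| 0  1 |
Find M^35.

M² = I (check: tr M = 0 and det M = -1), so M^35 = M since 35 is odd.

[[-1, 1], [0, 1]]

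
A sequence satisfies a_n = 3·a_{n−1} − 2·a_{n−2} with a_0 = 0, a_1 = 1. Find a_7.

127

With companion matrix M = [[3, −2], [1, 0]], [a_n, a_{n−1}]ᵀ = M·[a_{n−1}, a_{n−2}]ᵀ, so [a_7, a_6]ᵀ = M⁶·[a_1, a_0]ᵀ.
M⁶ = [[127, −126], [63, −62]], giving [a_7, a_6]ᵀ = [[127], [63]].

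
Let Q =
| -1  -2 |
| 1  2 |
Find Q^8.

Q² = Q (a projection; rank 1, trace 1), so Q^8 = Q.

[[-1, -2], [1, 2]]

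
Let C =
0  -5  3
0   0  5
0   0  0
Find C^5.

[[0, 0, 0], [0, 0, 0], [0, 0, 0]]

C is strictly triangular, hence nilpotent: C^3 = 0, so C^5 = 0.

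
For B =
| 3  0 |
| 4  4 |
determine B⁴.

[[81, 0], [700, 256]]

B² = [[9, 0], [28, 16]]
B³ = [[27, 0], [148, 64]]
B⁴ = [[81, 0], [700, 256]]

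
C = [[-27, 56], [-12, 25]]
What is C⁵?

[[-1707, 3416], [-732, 1465]]

tr C = -2 and det C = -3, so the characteristic polynomial is λ² − (-2)λ + (-3) with roots 1 and -3.
Eigenvectors give P = [[2, 7], [1, 3]] with P⁻¹ = [[-3, 7], [1, -2]], and C = P·diag(1, -3)·P⁻¹.
Then C⁵ = P·diag(1, -243)·P⁻¹ = [[2, -1701], [1, -729]] · [[-3, 7], [1, -2]] = [[-1707, 3416], [-732, 1465]].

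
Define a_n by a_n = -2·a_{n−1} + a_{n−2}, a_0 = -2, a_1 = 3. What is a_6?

-268

With companion matrix A = [[-2, 1], [1, 0]], [a_n, a_{n−1}]ᵀ = A·[a_{n−1}, a_{n−2}]ᵀ, so [a_6, a_5]ᵀ = A⁵·[a_1, a_0]ᵀ.
A⁵ = [[-70, 29], [29, -12]], giving [a_6, a_5]ᵀ = [[-268], [111]].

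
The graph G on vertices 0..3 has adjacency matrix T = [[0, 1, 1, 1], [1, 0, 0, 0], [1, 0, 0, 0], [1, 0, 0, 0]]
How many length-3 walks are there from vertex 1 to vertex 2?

The number of length-3 walks from vertex 1 to vertex 2 is entry (1,2) of T³, where T is the adjacency matrix.
T² = [[3, 0, 0, 0], [0, 1, 1, 1], [0, 1, 1, 1], [0, 1, 1, 1]]
T³ = [[0, 3, 3, 3], [3, 0, 0, 0], [3, 0, 0, 0], [3, 0, 0, 0]]

0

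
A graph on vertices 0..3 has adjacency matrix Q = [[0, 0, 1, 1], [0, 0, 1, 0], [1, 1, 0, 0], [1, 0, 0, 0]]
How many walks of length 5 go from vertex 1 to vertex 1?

0

The number of length-5 walks from vertex 1 to vertex 1 is entry (1,1) of Q⁵, where Q is the adjacency matrix.
Q² = [[2, 1, 0, 0], [1, 1, 0, 0], [0, 0, 2, 1], [0, 0, 1, 1]]
Q³ = [[0, 0, 3, 2], [0, 0, 2, 1], [3, 2, 0, 0], [2, 1, 0, 0]]
Q⁴ = [[5, 3, 0, 0], [3, 2, 0, 0], [0, 0, 5, 3], [0, 0, 3, 2]]
Q⁵ = [[0, 0, 8, 5], [0, 0, 5, 3], [8, 5, 0, 0], [5, 3, 0, 0]]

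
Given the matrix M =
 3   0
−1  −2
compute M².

[[9, 0], [−1, 4]]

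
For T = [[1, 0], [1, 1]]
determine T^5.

[[1, 0], [5, 1]]

T = I + N where N = [[0, 0], [1, 0]] is strictly lower-triangular, so N^2 = 0.
(I + N)^5 = I + 5·N = [[1, 0], [5, 1]].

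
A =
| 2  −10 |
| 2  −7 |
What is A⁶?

[[−2596, 6650], [−1330, 3389]]

tr A = −5 and det A = 6, so the characteristic polynomial is λ² − (−5)λ + (6) with roots −2 and −3.
Eigenvectors give P = [[5, 2], [2, 1]] with P⁻¹ = [[1, −2], [−2, 5]], and A = P·diag(−2, −3)·P⁻¹.
Then A⁶ = P·diag(64, 729)·P⁻¹ = [[320, 1458], [128, 729]] · [[1, −2], [−2, 5]] = [[−2596, 6650], [−1330, 3389]].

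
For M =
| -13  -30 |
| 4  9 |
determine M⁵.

[[-1453, -3630], [484, 1209]]

tr M = -4 and det M = 3, so the characteristic polynomial is λ² − (-4)λ + (3) with roots -3 and -1.
Eigenvectors give P = [[-3, -5], [1, 2]] with P⁻¹ = [[-2, -5], [1, 3]], and M = P·diag(-3, -1)·P⁻¹.
Then M⁵ = P·diag(-243, -1)·P⁻¹ = [[729, 5], [-243, -2]] · [[-2, -5], [1, 3]] = [[-1453, -3630], [484, 1209]].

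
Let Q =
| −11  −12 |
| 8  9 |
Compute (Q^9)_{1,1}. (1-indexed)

tr Q = −2 and det Q = −3, so the characteristic polynomial is λ² − (−2)λ + (−3) with roots 1 and −3.
Eigenvectors give P = [[−1, −3], [1, 2]] with P⁻¹ = [[2, 3], [−1, −1]], and Q = P·diag(1, −3)·P⁻¹.
Then Q^9 = P·diag(1, −19683)·P⁻¹ = [[−1, 59049], [1, −39366]] · [[2, 3], [−1, −1]] = [[−59051, −59052], [39368, 39369]].

−59051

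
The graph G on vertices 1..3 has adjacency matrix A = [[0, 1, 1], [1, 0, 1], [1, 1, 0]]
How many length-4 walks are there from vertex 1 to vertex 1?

6

The number of length-4 walks from vertex 1 to vertex 1 is entry (1,1) of A^4, where A is the adjacency matrix.
A^2 = [[2, 1, 1], [1, 2, 1], [1, 1, 2]]
A^3 = [[2, 3, 3], [3, 2, 3], [3, 3, 2]]
A^4 = [[6, 5, 5], [5, 6, 5], [5, 5, 6]]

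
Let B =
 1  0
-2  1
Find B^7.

B = I + N where N = [[0, 0], [-2, 0]] is strictly lower-triangular, so N^2 = 0.
(I + N)^7 = I + 7·N = [[1, 0], [-14, 1]].

[[1, 0], [-14, 1]]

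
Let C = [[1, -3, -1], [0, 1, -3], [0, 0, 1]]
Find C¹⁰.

[[1, -30, 395], [0, 1, -30], [0, 0, 1]]

C = I + N where N = [[0, -3, -1], [0, 0, -3], [0, 0, 0]] is strictly upper-triangular, so N³ = 0.
(I + N)¹⁰ = I + 10·N + 45·N² = [[1, -30, 395], [0, 1, -30], [0, 0, 1]].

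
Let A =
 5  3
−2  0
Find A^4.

[[211, 195], [−130, −114]]

tr A = 5 and det A = 6, so the characteristic polynomial is λ² − (5)λ + (6) with roots 2 and 3.
Eigenvectors give P = [[−1, 3], [1, −2]] with P⁻¹ = [[2, 3], [1, 1]], and A = P·diag(2, 3)·P⁻¹.
Then A^4 = P·diag(16, 81)·P⁻¹ = [[−16, 243], [16, −162]] · [[2, 3], [1, 1]] = [[211, 195], [−130, −114]].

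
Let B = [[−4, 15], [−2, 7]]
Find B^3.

tr B = 3 and det B = 2, so the characteristic polynomial is λ² − (3)λ + (2) with roots 1 and 2.
Eigenvectors give P = [[3, −5], [1, −2]] with P⁻¹ = [[2, −5], [1, −3]], and B = P·diag(1, 2)·P⁻¹.
Then B^3 = P·diag(1, 8)·P⁻¹ = [[3, −40], [1, −16]] · [[2, −5], [1, −3]] = [[−34, 105], [−14, 43]].

[[−34, 105], [−14, 43]]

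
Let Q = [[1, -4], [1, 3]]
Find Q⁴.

[[-55, -32], [8, -39]]

Q² = [[-3, -16], [4, 5]]
Q³ = [[-19, -36], [9, -1]]
Q⁴ = [[-55, -32], [8, -39]]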